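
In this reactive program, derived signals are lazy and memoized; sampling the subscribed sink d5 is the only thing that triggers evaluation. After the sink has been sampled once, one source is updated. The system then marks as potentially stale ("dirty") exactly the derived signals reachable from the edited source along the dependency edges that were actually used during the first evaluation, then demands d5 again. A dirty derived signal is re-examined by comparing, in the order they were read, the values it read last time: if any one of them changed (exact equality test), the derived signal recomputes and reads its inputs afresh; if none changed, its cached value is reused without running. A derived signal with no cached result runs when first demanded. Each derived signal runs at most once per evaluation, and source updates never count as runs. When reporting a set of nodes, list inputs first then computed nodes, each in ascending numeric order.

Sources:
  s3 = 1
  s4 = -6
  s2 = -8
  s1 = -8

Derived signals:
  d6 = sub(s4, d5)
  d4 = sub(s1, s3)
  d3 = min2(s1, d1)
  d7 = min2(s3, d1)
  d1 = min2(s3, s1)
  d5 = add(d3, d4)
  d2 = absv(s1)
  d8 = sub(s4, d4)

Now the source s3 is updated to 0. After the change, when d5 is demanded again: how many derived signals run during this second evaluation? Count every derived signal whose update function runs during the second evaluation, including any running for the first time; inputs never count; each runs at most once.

3 derived signals run: d1, d4, d5.
Note where the cutoff bites: d3 is checked, finds nothing changed, and keeps its cache.

First demand of the output computes:
  d1 = min2(1, -8) = -8
  d3 = min2(-8, -8) = -8
  d4 = sub(-8, 1) = -9
  d5 = add(-8, -9) = -17

After the edit, cleaning proceeds:
  d1: a read changed (s3 1->0) — executes, giving -8 — identical to its old value.
  d3: dirty, but its reads are unchanged (s1 unchanged, d1 unchanged); cached -8 stands.
  d4: a read changed (s3 1->0) — executes, giving -8.
  d5: a read changed (d4 -9->-8) — executes, giving -16.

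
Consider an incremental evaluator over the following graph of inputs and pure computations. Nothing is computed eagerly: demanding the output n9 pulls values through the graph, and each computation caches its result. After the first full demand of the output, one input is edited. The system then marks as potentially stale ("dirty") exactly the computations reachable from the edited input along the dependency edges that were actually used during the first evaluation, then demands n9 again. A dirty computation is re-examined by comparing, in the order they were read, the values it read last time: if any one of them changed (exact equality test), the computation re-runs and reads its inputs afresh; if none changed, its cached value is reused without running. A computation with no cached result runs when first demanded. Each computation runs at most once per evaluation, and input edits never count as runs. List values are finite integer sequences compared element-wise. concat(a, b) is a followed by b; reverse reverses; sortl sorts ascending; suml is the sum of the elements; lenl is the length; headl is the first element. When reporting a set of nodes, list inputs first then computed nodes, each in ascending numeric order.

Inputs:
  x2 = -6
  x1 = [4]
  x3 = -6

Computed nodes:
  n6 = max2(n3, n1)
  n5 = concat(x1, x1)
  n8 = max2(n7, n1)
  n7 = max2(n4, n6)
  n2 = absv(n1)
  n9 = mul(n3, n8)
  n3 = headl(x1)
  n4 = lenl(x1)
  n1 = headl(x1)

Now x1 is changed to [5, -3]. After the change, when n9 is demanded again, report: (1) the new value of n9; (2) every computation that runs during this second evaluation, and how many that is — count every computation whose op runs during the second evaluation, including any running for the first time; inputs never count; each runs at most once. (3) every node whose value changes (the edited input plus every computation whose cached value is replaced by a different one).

Initial pass — values computed on the first demand:
  n1 = headl([4]) = 4
  n3 = headl([4]) = 4
  n4 = lenl([4]) = 1
  n6 = max2(4, 4) = 4
  n7 = max2(1, 4) = 4
  n8 = max2(4, 4) = 4
  n9 = mul(4, 4) = 16

Second demand — change propagation:
  n1: re-runs because x1 [4]->[5, -3]; new result 5.
  n3: re-runs because x1 [4]->[5, -3]; new result 5.
  n4: re-runs because x1 [4]->[5, -3]; new result 2.
  n6: re-runs because n3 4->5; n1 4->5; new result 5.
  n7: re-runs because n4 1->2; n6 4->5; new result 5.
  n8: re-runs because n7 4->5; n1 4->5; new result 5.
  n9: re-runs because n3 4->5; n8 4->5; new result 25.

n9 now evaluates to 25.
Run set: n1, n3, n4, n6, n7, n8, n9 (7 run).
Changed values: x1, n1, n3, n4, n6, n7, n8, n9.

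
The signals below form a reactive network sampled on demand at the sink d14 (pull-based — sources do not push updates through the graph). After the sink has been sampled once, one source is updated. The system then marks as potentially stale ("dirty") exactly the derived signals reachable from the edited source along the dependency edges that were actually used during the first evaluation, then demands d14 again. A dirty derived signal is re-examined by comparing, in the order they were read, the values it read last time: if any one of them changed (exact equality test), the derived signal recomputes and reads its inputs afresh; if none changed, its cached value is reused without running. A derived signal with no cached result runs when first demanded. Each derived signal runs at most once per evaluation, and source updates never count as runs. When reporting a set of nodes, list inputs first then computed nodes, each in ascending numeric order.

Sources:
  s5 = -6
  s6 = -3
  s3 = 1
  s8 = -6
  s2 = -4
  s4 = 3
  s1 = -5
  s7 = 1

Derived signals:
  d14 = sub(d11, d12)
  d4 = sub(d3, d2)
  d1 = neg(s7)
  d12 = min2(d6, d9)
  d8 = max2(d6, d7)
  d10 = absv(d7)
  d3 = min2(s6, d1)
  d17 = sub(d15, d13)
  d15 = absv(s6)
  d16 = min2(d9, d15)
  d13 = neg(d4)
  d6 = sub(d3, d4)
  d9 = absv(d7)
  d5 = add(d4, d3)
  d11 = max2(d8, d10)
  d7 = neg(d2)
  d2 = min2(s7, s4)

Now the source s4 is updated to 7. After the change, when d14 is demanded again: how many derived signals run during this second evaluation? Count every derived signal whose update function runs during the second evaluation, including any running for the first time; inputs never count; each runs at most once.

Initial pass — values computed on the first demand:
  d1 = neg(1) = -1
  d2 = min2(1, 3) = 1
  d3 = min2(-3, -1) = -3
  d4 = sub(-3, 1) = -4
  d6 = sub(-3, -4) = 1
  d7 = neg(1) = -1
  d8 = max2(1, -1) = 1
  d9 = absv(-1) = 1
  d10 = absv(-1) = 1
  d11 = max2(1, 1) = 1
  d12 = min2(1, 1) = 1
  d14 = sub(1, 1) = 0

Second demand — change propagation:
  d2: re-runs because s4 3->7; new result 1 (unchanged).
  d4: re-examined; everything it read last time is the same (d3 unchanged, d2 unchanged) — cache -4 kept, no run.
  d6: re-examined; everything it read last time is the same (d3 unchanged, d4 unchanged) — cache 1 kept, no run.
  d7: re-examined; everything it read last time is the same (d2 unchanged) — cache -1 kept, no run.
  d8: re-examined; everything it read last time is the same (d6 unchanged, d7 unchanged) — cache 1 kept, no run.
  d9: re-examined; everything it read last time is the same (d7 unchanged) — cache 1 kept, no run.
  d10: re-examined; everything it read last time is the same (d7 unchanged) — cache 1 kept, no run.
  d11: re-examined; everything it read last time is the same (d8 unchanged, d10 unchanged) — cache 1 kept, no run.
  d12: re-examined; everything it read last time is the same (d6 unchanged, d9 unchanged) — cache 1 kept, no run.
  d14: re-examined; everything it read last time is the same (d11 unchanged, d12 unchanged) — cache 0 kept, no run.

The important point: d2 recomputes to an identical value, and the output ends up unchanged.

Run set: d2 (1 run).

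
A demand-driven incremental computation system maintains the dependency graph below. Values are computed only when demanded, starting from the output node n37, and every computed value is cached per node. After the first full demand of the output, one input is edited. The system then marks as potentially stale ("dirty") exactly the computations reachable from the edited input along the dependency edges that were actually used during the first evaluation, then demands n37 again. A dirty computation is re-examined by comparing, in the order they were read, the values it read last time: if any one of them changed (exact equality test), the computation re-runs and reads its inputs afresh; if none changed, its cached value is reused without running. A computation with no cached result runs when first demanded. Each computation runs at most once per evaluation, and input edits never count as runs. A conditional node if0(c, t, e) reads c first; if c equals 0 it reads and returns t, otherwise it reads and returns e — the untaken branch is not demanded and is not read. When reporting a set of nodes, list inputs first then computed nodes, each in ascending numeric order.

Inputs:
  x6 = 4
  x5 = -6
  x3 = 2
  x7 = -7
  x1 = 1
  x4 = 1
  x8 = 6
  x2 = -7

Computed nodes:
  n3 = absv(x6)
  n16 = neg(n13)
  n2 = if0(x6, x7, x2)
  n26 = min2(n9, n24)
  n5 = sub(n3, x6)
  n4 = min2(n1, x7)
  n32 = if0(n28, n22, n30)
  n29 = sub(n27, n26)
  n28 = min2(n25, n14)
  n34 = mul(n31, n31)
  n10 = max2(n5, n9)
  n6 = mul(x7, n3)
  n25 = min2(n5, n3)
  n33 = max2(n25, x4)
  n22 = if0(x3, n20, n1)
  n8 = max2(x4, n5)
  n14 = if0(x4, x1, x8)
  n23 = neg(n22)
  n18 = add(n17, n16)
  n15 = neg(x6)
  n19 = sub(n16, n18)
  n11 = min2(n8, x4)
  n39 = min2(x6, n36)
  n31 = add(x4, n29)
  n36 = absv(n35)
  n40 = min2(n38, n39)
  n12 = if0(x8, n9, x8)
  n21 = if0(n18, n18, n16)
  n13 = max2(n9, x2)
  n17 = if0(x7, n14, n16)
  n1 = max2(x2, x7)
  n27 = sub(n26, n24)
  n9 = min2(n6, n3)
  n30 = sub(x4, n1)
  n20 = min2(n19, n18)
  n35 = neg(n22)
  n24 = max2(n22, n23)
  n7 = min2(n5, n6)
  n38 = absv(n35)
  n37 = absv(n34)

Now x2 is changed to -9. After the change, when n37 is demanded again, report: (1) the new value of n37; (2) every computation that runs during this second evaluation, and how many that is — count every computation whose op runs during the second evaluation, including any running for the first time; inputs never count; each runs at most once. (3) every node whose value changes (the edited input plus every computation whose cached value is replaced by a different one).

First evaluation (everything demanded from the output):
  n1 = max2(-7, -7) = -7
  n3 = absv(4) = 4
  n6 = mul(-7, 4) = -28
  n9 = min2(-28, 4) = -28
  n22 = if0(x3=2 -> else branch n1) = -7
  n23 = neg(-7) = 7
  n24 = max2(-7, 7) = 7
  n26 = min2(-28, 7) = -28
  n27 = sub(-28, 7) = -35
  n29 = sub(-35, -28) = -7
  n31 = add(1, -7) = -6
  n34 = mul(-6, -6) = 36
  n37 = absv(36) = 36

Propagation after the edit:
  n1: runs — x2 -7->-9; result -7 (same value as before).
  n22: checked — values it read are unchanged (x3 unchanged, n1 unchanged); reused cached -7 without running.
  n23: checked — values it read are unchanged (n22 unchanged); reused cached 7 without running.
  n24: checked — values it read are unchanged (n22 unchanged, n23 unchanged); reused cached 7 without running.
  n26: checked — values it read are unchanged (n9 unchanged, n24 unchanged); reused cached -28 without running.
  n27: checked — values it read are unchanged (n26 unchanged, n24 unchanged); reused cached -35 without running.
  n29: checked — values it read are unchanged (n27 unchanged, n26 unchanged); reused cached -7 without running.
  n31: checked — values it read are unchanged (x4 unchanged, n29 unchanged); reused cached -6 without running.
  n34: checked — values it read are unchanged (n31 unchanged, n31 unchanged); reused cached 36 without running.
  n37: checked — values it read are unchanged (n34 unchanged); reused cached 36 without running.

Key observation: the change is absorbed at n1 — it re-runs but produces the same value, and the output's value is unchanged.

New value of n37: 36.
Computations that run: n1 — 1 in total.
Values that change: x2.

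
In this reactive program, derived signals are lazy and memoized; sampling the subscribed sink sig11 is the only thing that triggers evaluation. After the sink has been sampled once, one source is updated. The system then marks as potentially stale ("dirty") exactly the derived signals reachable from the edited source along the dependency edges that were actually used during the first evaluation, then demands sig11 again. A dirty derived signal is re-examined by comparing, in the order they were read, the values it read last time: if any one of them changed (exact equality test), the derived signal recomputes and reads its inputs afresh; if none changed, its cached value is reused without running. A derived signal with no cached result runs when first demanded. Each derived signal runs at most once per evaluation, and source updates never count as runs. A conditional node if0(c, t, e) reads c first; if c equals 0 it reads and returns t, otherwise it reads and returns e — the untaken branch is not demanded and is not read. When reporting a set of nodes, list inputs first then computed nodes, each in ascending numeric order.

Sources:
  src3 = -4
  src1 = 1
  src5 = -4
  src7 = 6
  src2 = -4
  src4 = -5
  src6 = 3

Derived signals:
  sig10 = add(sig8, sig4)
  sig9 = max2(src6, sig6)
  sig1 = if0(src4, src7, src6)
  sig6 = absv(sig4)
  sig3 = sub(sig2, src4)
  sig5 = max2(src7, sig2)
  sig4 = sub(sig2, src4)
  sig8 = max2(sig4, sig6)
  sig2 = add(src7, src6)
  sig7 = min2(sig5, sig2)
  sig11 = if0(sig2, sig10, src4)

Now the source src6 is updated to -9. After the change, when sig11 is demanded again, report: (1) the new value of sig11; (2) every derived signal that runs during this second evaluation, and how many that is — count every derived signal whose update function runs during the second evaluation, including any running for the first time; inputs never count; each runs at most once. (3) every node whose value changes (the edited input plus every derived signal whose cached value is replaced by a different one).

First demand of the output computes:
  sig2 = add(6, 3) = 9
  sig11 = if0(sig2=9 -> else branch src4) = -5

After the edit, cleaning proceeds:
  sig2: a read changed (src6 3->-9) — executes, giving -3.
  sig11: a read changed (sig2 9->-3) — executes, giving -5 — identical to its old value.

Demanding sig11 again yields -5.
2 derived signals run: sig2, sig11.
The nodes whose values change: src6, sig2.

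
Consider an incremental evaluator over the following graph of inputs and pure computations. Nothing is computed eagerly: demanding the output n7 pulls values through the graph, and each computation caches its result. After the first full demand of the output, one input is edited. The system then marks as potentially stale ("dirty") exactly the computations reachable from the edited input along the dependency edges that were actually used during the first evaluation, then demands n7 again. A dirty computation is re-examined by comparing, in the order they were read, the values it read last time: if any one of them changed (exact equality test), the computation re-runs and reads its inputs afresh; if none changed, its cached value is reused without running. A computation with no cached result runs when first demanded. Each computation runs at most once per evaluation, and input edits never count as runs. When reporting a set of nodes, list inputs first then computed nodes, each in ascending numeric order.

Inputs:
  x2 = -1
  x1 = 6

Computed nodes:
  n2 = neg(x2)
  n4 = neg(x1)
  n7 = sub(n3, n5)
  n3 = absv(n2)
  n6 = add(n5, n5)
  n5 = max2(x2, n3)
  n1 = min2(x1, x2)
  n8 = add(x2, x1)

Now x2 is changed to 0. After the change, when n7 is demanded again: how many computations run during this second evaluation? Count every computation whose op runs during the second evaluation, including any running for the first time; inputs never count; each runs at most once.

Initial pass — values computed on the first demand:
  n2 = neg(-1) = 1
  n3 = absv(1) = 1
  n5 = max2(-1, 1) = 1
  n7 = sub(1, 1) = 0

Second demand — change propagation:
  n2: re-runs because x2 -1->0; new result 0.
  n3: re-runs because n2 1->0; new result 0.
  n5: re-runs because x2 -1->0; n3 1->0; new result 0.
  n7: re-runs because n3 1->0; n5 1->0; new result 0 (unchanged).

Run set: n2, n3, n5, n7 (4 run).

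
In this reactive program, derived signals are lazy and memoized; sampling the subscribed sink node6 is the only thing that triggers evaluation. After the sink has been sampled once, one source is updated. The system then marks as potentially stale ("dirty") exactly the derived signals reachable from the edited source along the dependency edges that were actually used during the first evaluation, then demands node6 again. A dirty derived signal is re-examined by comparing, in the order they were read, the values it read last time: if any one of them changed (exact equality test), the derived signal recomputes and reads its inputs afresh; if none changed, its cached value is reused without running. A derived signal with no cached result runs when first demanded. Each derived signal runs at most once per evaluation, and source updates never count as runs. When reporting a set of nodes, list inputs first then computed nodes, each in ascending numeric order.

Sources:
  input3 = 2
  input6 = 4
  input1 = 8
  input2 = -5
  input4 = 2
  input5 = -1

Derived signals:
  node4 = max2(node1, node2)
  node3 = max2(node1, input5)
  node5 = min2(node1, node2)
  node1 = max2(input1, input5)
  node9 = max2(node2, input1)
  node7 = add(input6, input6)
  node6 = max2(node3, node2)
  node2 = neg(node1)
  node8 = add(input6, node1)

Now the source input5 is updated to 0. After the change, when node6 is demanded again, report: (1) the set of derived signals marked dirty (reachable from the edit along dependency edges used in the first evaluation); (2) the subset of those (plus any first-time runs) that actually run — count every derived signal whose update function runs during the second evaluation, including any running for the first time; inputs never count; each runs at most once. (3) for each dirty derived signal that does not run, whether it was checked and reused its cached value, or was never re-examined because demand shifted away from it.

The edit dirties: node1, node2, node3, node6.
2 derived signals run: node1, node3.
Cache hits after checking: node2, node6.
Note where the cutoff bites: node2 is checked, finds nothing changed, and keeps its cache.

First demand of the output computes:
  node1 = max2(8, -1) = 8
  node2 = neg(8) = -8
  node3 = max2(8, -1) = 8
  node6 = max2(8, -8) = 8

After the edit, cleaning proceeds:
  node1: a read changed (input5 -1->0) — executes, giving 8 — identical to its old value.
  node2: dirty, but its reads are unchanged (node1 unchanged); cached -8 stands.
  node3: a read changed (input5 -1->0) — executes, giving 8 — identical to its old value.
  node6: dirty, but its reads are unchanged (node3 unchanged, node2 unchanged); cached 8 stands.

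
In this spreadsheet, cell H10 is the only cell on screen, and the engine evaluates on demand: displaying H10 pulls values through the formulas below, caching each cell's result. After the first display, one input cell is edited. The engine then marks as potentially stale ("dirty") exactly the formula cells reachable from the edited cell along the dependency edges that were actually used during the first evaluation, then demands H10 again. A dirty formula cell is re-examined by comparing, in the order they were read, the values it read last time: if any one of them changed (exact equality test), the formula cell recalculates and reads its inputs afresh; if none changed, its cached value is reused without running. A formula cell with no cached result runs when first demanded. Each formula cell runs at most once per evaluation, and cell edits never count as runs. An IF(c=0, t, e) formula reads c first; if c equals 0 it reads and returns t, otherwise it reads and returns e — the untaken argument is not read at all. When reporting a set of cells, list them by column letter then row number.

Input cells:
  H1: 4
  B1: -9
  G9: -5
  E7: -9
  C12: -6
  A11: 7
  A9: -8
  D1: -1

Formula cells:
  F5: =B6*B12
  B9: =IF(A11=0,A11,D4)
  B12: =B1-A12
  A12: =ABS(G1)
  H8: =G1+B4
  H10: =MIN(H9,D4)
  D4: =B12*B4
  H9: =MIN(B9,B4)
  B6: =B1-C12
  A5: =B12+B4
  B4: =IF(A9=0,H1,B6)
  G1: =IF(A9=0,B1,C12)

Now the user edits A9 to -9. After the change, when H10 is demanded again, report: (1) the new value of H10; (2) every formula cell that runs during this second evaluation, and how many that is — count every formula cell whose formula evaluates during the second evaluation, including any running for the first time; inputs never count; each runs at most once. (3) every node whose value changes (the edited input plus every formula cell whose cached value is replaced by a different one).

H10 now evaluates to -3.
Run set: B4, G1 (2 run).
Changed values: A9.
The important point: at A12 every value read last time is unchanged, so the dirty flag clears without a run.

Initial pass — values computed on the first demand:
  B6 = -9 - -6 = -3
  B4 = IF(A9=0: A9=-8 -> else branch B6) = -3
  G1 = IF(A9=0: A9=-8 -> else branch C12) = -6
  A12 = ABS(-6) = 6
  B12 = -9 - 6 = -15
  D4 = -15 * -3 = 45
  B9 = IF(A11=0: A11=7 -> else branch D4) = 45
  H9 = MIN(45, -3) = -3
  H10 = MIN(-3, 45) = -3

Second demand — change propagation:
  B4: re-runs because A9 -8->-9; new result -3 (unchanged).
  G1: re-runs because A9 -8->-9; new result -6 (unchanged).
  A12: re-examined; everything it read last time is the same (G1 unchanged) — cache 6 kept, no run.
  B12: re-examined; everything it read last time is the same (B1 unchanged, A12 unchanged) — cache -15 kept, no run.
  D4: re-examined; everything it read last time is the same (B12 unchanged, B4 unchanged) — cache 45 kept, no run.
  B9: re-examined; everything it read last time is the same (A11 unchanged, D4 unchanged) — cache 45 kept, no run.
  H9: re-examined; everything it read last time is the same (B9 unchanged, B4 unchanged) — cache -3 kept, no run.
  H10: re-examined; everything it read last time is the same (H9 unchanged, D4 unchanged) — cache -3 kept, no run.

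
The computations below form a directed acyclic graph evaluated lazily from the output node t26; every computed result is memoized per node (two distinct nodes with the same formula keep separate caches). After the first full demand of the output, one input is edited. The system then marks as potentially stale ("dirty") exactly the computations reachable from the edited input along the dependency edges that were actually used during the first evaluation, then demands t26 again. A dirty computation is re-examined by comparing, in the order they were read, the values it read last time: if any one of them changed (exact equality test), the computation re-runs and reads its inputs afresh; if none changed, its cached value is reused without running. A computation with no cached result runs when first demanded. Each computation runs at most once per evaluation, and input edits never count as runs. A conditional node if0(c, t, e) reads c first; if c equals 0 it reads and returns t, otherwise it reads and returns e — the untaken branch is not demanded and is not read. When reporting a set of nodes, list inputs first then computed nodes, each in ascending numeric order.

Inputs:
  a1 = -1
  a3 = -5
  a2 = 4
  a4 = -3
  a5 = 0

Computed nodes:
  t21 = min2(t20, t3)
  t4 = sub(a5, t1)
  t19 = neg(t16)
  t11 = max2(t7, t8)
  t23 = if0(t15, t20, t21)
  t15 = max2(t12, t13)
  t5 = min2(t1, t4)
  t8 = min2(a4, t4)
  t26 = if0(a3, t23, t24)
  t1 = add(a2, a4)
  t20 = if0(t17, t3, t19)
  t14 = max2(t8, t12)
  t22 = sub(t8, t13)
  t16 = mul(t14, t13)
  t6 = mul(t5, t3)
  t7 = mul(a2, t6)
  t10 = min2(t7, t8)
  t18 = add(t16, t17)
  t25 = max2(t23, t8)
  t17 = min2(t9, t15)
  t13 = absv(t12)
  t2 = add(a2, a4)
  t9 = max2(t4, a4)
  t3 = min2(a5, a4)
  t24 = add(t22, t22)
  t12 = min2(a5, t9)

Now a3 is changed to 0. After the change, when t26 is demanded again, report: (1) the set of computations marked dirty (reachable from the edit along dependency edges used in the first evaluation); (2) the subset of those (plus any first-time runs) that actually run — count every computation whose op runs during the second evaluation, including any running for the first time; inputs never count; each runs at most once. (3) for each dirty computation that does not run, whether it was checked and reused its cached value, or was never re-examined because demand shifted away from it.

First demand of the output computes:
  t1 = add(4, -3) = 1
  t4 = sub(0, 1) = -1
  t8 = min2(-3, -1) = -3
  t9 = max2(-1, -3) = -1
  t12 = min2(0, -1) = -1
  t13 = absv(-1) = 1
  t22 = sub(-3, 1) = -4
  t24 = add(-4, -4) = -8
  t26 = if0(a3=-5 -> else branch t24) = -8

After the edit, cleaning proceeds:
  t3: had never run; runs now, result -3.
  t14: had never run; runs now, result -1.
  t15: had never run; runs now, result 1.
  t16: had never run; runs now, result -1.
  t17: had never run; runs now, result -1.
  t19: had never run; runs now, result 1.
  t20: had never run; runs now, result 1.
  t21: had never run; runs now, result -3.
  t23: had never run; runs now, result -3.
  t26: a read changed (a3 -5->0) — executes, giving -3.

Note the branch switch — t3, t14, t15, t16, t17, t19, t20, t21, t23 had no cache and run now for the first time.

The edit dirties: t26.
10 computations run: t3, t14, t15, t16, t17, t19, t20, t21, t23, t26.
No dirty computation escaped a run.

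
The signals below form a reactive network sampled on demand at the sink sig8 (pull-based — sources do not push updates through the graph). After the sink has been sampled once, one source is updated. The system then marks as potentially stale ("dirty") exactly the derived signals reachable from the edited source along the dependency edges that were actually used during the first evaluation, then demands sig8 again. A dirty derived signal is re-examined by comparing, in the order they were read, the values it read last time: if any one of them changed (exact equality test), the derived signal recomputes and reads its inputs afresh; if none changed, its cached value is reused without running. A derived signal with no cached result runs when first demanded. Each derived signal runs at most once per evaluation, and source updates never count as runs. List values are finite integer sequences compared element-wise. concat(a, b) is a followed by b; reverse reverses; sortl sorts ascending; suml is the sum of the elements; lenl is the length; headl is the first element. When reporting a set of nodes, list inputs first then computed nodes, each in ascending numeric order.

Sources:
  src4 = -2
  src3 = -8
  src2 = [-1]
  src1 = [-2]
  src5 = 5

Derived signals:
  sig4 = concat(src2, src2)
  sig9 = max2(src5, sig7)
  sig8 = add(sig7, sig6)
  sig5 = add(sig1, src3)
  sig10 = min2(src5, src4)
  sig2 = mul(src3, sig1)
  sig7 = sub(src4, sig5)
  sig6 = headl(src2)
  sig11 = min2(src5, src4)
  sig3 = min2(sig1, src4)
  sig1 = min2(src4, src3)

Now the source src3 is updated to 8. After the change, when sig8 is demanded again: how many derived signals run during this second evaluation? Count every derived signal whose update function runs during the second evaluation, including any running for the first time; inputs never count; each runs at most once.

Initial pass — values computed on the first demand:
  sig1 = min2(-2, -8) = -8
  sig5 = add(-8, -8) = -16
  sig6 = headl([-1]) = -1
  sig7 = sub(-2, -16) = 14
  sig8 = add(14, -1) = 13

Second demand — change propagation:
  sig1: re-runs because src3 -8->8; new result -2.
  sig5: re-runs because sig1 -8->-2; src3 -8->8; new result 6.
  sig7: re-runs because sig5 -16->6; new result -8.
  sig8: re-runs because sig7 14->-8; new result -9.

Run set: sig1, sig5, sig7, sig8 (4 run).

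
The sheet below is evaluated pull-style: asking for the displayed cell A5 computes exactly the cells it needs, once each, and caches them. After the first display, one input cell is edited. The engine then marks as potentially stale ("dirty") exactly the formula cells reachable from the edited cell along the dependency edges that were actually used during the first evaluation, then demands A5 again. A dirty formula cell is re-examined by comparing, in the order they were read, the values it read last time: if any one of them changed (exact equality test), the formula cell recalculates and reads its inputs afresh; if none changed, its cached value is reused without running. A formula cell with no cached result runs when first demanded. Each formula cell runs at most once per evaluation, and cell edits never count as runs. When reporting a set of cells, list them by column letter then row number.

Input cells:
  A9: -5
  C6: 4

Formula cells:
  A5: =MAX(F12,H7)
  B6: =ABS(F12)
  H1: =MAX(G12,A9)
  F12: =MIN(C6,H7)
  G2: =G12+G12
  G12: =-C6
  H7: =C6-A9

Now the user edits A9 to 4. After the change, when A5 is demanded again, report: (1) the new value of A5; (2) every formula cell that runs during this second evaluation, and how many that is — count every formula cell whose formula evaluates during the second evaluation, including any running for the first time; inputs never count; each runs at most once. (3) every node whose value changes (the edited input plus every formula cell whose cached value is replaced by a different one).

Demanding A5 again yields 0.
3 formula cells run: A5, F12, H7.
The nodes whose values change: A5, A9, F12, H7.

First demand of the output computes:
  H7 = 4 - -5 = 9
  F12 = MIN(4, 9) = 4
  A5 = MAX(4, 9) = 9

After the edit, cleaning proceeds:
  H7: a read changed (A9 -5->4) — executes, giving 0.
  F12: a read changed (H7 9->0) — executes, giving 0.
  A5: a read changed (F12 4->0; H7 9->0) — executes, giving 0.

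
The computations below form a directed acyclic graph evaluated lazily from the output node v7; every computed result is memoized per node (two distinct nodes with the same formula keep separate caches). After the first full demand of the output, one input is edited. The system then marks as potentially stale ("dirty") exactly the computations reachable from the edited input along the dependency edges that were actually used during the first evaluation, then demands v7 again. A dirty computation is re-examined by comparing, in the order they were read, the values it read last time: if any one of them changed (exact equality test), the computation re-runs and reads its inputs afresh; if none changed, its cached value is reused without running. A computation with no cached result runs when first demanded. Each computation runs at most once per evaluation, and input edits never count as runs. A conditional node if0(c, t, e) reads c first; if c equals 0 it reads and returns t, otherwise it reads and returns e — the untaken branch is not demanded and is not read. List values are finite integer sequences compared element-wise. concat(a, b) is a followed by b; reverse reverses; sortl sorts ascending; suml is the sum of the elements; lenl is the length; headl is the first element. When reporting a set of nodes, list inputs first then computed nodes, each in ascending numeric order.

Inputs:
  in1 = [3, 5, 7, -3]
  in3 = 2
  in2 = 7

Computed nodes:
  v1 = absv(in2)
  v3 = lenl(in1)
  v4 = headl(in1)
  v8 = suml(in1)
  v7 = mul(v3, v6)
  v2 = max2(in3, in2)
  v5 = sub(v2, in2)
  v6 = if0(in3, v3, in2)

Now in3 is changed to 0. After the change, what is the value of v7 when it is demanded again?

First demand of the output computes:
  v3 = lenl([3, 5, 7, -3]) = 4
  v6 = if0(in3=2 -> else branch in2) = 7
  v7 = mul(4, 7) = 28

After the edit, cleaning proceeds:
  v6: a read changed (in3 2->0) — executes, giving 4.
  v7: a read changed (v6 7->4) — executes, giving 16.

Demanding v7 again yields 16.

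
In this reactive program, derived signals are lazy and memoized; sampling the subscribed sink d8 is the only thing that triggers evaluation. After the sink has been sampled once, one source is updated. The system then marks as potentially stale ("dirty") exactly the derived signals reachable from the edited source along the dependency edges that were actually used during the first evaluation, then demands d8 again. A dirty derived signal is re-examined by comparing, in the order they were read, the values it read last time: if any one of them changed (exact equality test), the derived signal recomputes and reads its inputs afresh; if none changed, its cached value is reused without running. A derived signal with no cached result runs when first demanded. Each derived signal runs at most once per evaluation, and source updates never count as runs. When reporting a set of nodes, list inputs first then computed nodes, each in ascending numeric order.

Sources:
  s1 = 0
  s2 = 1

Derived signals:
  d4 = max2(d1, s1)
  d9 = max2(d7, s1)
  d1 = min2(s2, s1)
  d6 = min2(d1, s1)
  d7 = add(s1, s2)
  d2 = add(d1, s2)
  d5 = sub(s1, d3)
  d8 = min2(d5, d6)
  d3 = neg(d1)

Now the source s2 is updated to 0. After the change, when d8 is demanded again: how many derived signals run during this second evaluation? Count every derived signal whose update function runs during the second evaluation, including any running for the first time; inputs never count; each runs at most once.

First demand of the output computes:
  d1 = min2(1, 0) = 0
  d3 = neg(0) = 0
  d5 = sub(0, 0) = 0
  d6 = min2(0, 0) = 0
  d8 = min2(0, 0) = 0

After the edit, cleaning proceeds:
  d1: a read changed (s2 1->0) — executes, giving 0 — identical to its old value.
  d3: dirty, but its reads are unchanged (d1 unchanged); cached 0 stands.
  d5: dirty, but its reads are unchanged (s1 unchanged, d3 unchanged); cached 0 stands.
  d6: dirty, but its reads are unchanged (d1 unchanged, s1 unchanged); cached 0 stands.
  d8: dirty, but its reads are unchanged (d5 unchanged, d6 unchanged); cached 0 stands.

Note the absorption at d1: it re-runs yet its value is the same, leaving the output's value untouched.

1 derived signals run: d1.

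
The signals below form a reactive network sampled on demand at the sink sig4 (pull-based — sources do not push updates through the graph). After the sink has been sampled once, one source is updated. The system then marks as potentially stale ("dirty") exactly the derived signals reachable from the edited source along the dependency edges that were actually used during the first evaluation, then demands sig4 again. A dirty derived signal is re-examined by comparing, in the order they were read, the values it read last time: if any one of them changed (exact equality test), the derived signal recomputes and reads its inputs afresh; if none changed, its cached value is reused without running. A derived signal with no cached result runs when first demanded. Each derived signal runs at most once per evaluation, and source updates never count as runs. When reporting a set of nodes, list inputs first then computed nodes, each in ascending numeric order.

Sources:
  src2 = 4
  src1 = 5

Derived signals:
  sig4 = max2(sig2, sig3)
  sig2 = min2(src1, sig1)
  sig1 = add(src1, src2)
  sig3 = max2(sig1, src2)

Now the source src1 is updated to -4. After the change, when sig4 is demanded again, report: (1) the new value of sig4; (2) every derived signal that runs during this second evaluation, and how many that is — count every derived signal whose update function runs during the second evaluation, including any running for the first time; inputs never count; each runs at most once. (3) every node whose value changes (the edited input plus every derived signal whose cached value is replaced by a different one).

sig4 now evaluates to 4.
Run set: sig1, sig2, sig3, sig4 (4 run).
Changed values: src1, sig1, sig2, sig3, sig4.

Initial pass — values computed on the first demand:
  sig1 = add(5, 4) = 9
  sig2 = min2(5, 9) = 5
  sig3 = max2(9, 4) = 9
  sig4 = max2(5, 9) = 9

Second demand — change propagation:
  sig1: re-runs because src1 5->-4; new result 0.
  sig2: re-runs because src1 5->-4; sig1 9->0; new result -4.
  sig3: re-runs because sig1 9->0; new result 4.
  sig4: re-runs because sig2 5->-4; sig3 9->4; new result 4.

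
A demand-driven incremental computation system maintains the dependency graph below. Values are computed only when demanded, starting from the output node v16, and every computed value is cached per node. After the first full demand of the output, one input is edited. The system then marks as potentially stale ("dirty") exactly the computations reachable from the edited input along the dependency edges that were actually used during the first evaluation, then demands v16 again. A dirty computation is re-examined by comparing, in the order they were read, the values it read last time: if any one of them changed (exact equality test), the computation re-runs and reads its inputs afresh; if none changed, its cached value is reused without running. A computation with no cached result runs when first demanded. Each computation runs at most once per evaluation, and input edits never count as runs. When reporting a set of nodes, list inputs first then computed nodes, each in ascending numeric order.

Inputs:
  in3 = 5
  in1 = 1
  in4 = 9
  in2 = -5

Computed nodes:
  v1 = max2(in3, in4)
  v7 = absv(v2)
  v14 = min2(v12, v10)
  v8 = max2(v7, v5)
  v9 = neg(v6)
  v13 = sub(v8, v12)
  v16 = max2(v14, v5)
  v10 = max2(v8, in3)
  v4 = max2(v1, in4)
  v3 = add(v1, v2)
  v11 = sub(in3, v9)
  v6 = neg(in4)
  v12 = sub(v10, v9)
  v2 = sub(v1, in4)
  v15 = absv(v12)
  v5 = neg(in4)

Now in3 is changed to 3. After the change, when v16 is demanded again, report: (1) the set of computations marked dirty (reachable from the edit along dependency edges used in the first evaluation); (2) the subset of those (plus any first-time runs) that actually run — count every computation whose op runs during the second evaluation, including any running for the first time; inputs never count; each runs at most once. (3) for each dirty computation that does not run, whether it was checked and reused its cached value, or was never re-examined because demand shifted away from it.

Marked dirty: v1, v2, v7, v8, v10, v12, v14, v16.
Computations that run: v1, v10, v12, v14, v16 — 5 in total.
Checked but reused from cache: v2, v7, v8.
Key observation: the cutoff stops propagation at v2 — its inputs' values are unchanged, so it reuses its cache.

First evaluation (everything demanded from the output):
  v1 = max2(5, 9) = 9
  v2 = sub(9, 9) = 0
  v5 = neg(9) = -9
  v6 = neg(9) = -9
  v7 = absv(0) = 0
  v8 = max2(0, -9) = 0
  v9 = neg(-9) = 9
  v10 = max2(0, 5) = 5
  v12 = sub(5, 9) = -4
  v14 = min2(-4, 5) = -4
  v16 = max2(-4, -9) = -4

Propagation after the edit:
  v1: runs — in3 5->3; result 9 (same value as before).
  v2: checked — values it read are unchanged (v1 unchanged, in4 unchanged); reused cached 0 without running.
  v7: checked — values it read are unchanged (v2 unchanged); reused cached 0 without running.
  v8: checked — values it read are unchanged (v7 unchanged, v5 unchanged); reused cached 0 without running.
  v10: runs — in3 5->3; result 3.
  v12: runs — v10 5->3; result -6.
  v14: runs — v12 -4->-6; v10 5->3; result -6.
  v16: runs — v14 -4->-6; result -6.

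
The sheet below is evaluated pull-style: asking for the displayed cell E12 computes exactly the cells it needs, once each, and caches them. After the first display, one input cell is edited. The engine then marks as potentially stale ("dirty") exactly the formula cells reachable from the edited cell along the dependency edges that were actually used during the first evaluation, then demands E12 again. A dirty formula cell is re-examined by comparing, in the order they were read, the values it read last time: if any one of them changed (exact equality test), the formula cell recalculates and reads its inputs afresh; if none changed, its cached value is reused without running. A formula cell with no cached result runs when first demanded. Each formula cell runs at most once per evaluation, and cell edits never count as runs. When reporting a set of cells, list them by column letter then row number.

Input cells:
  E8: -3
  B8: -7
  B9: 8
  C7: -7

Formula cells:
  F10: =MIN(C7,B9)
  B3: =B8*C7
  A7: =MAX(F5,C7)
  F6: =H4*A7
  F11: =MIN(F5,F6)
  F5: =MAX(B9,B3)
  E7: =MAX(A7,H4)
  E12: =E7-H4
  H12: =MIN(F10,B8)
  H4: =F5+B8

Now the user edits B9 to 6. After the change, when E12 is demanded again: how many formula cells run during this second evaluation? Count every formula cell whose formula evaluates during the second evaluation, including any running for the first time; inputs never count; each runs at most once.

1 formula cells run: F5.
Note the absorption at F5: it re-runs yet its value is the same, leaving the output's value untouched.

First demand of the output computes:
  B3 = -7 * -7 = 49
  F5 = MAX(8, 49) = 49
  A7 = MAX(49, -7) = 49
  H4 = 49 + -7 = 42
  E7 = MAX(49, 42) = 49
  E12 = 49 - 42 = 7

After the edit, cleaning proceeds:
  F5: a read changed (B9 8->6) — executes, giving 49 — identical to its old value.
  A7: dirty, but its reads are unchanged (F5 unchanged, C7 unchanged); cached 49 stands.
  H4: dirty, but its reads are unchanged (F5 unchanged, B8 unchanged); cached 42 stands.
  E7: dirty, but its reads are unchanged (A7 unchanged, H4 unchanged); cached 49 stands.
  E12: dirty, but its reads are unchanged (E7 unchanged, H4 unchanged); cached 7 stands.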